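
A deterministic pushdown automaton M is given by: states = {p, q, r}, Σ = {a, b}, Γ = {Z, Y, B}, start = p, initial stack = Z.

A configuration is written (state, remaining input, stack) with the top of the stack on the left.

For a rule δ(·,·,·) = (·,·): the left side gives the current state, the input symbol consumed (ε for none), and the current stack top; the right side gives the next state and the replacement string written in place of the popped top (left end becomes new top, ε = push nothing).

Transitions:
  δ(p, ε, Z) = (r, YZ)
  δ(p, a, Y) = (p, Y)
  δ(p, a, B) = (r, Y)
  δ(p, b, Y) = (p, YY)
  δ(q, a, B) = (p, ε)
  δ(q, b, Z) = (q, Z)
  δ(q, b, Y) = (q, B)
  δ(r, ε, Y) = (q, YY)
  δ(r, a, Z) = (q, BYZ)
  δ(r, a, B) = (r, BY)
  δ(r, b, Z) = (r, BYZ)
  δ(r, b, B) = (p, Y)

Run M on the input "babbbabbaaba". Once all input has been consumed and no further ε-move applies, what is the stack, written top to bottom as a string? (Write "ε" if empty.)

YYYYYYYZ

(p, babbbabbaaba, Z)
  ε-move, top Z: go to r, push YZ → (r, babbbabbaaba, YZ)
  ε-move, top Y: go to q, push YY → (q, babbbabbaaba, YYZ)
  read b, top Y: go to q, push B → (q, abbbabbaaba, BYZ)
  read a, top B: go to p, push ε → (p, bbbabbaaba, YZ)
  read b, top Y: go to p, push YY → (p, bbabbaaba, YYZ)
  read b, top Y: go to p, push YY → (p, babbaaba, YYYZ)
  read b, top Y: go to p, push YY → (p, abbaaba, YYYYZ)
  read a, top Y: go to p, push Y → (p, bbaaba, YYYYZ)
  read b, top Y: go to p, push YY → (p, baaba, YYYYYZ)
  read b, top Y: go to p, push YY → (p, aaba, YYYYYYZ)
  read a, top Y: go to p, push Y → (p, aba, YYYYYYZ)
  read a, top Y: go to p, push Y → (p, ba, YYYYYYZ)
  read b, top Y: go to p, push YY → (p, a, YYYYYYYZ)
  read a, top Y: go to p, push Y → (p, ε, YYYYYYYZ)
All input consumed in state p with stack YYYYYYYZ.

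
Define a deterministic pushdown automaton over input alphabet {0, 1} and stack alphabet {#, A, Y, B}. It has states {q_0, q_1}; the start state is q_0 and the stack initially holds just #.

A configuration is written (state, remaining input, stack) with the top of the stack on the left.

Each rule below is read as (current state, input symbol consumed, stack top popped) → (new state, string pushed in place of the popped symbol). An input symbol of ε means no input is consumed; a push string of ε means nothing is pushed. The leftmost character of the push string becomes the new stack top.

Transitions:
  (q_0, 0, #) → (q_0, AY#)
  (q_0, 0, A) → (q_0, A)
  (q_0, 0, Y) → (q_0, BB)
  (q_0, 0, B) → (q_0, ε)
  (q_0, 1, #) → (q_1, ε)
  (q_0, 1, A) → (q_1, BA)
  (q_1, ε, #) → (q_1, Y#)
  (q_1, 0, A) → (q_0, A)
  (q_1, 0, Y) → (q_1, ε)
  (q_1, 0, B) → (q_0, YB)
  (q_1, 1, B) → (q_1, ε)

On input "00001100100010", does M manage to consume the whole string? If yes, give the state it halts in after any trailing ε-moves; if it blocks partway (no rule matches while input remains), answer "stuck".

(q_0, 00001100100010, #)
  read 0, top #: go to q_0, push AY# → (q_0, 0001100100010, AY#)
  read 0, top A: go to q_0, push A → (q_0, 001100100010, AY#)
  read 0, top A: go to q_0, push A → (q_0, 01100100010, AY#)
  read 0, top A: go to q_0, push A → (q_0, 1100100010, AY#)
  read 1, top A: go to q_1, push BA → (q_1, 100100010, BAY#)
  read 1, top B: go to q_1, push ε → (q_1, 00100010, AY#)
  read 0, top A: go to q_0, push A → (q_0, 0100010, AY#)
  read 0, top A: go to q_0, push A → (q_0, 100010, AY#)
  read 1, top A: go to q_1, push BA → (q_1, 00010, BAY#)
  read 0, top B: go to q_0, push YB → (q_0, 0010, YBAY#)
  read 0, top Y: go to q_0, push BB → (q_0, 010, BBBAY#)
  read 0, top B: go to q_0, push ε → (q_0, 10, BBAY#)
No transition for (q_0, 1, top B); M blocks with input 10 remaining.

stuck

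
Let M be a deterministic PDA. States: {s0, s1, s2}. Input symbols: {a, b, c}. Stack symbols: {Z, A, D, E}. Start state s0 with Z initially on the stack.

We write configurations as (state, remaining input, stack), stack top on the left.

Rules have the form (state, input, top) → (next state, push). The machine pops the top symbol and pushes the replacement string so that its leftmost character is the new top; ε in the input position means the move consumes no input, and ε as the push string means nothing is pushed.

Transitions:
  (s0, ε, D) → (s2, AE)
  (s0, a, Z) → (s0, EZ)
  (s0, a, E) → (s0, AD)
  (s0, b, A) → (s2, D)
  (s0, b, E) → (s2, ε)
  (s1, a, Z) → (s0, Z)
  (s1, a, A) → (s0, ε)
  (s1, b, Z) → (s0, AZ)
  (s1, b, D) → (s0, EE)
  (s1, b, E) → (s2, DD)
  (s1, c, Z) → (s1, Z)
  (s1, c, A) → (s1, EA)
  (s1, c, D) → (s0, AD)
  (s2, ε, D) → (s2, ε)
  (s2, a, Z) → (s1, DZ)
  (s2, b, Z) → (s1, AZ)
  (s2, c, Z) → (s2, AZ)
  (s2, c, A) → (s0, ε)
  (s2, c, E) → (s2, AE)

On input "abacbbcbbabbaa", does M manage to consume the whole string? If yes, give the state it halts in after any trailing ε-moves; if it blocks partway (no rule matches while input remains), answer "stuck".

(s0, abacbbcbbabbaa, Z)
  read a, top Z: go to s0, push EZ → (s0, bacbbcbbabbaa, EZ)
  read b, top E: go to s2, push ε → (s2, acbbcbbabbaa, Z)
  read a, top Z: go to s1, push DZ → (s1, cbbcbbabbaa, DZ)
  read c, top D: go to s0, push AD → (s0, bbcbbabbaa, ADZ)
  read b, top A: go to s2, push D → (s2, bcbbabbaa, DDZ)
  ε-move, top D: go to s2, push ε → (s2, bcbbabbaa, DZ)
  ε-move, top D: go to s2, push ε → (s2, bcbbabbaa, Z)
  read b, top Z: go to s1, push AZ → (s1, cbbabbaa, AZ)
  read c, top A: go to s1, push EA → (s1, bbabbaa, EAZ)
  read b, top E: go to s2, push DD → (s2, babbaa, DDAZ)
  ε-move, top D: go to s2, push ε → (s2, babbaa, DAZ)
  ε-move, top D: go to s2, push ε → (s2, babbaa, AZ)
No transition for (s2, b, top A); M blocks with input babbaa remaining.

stuck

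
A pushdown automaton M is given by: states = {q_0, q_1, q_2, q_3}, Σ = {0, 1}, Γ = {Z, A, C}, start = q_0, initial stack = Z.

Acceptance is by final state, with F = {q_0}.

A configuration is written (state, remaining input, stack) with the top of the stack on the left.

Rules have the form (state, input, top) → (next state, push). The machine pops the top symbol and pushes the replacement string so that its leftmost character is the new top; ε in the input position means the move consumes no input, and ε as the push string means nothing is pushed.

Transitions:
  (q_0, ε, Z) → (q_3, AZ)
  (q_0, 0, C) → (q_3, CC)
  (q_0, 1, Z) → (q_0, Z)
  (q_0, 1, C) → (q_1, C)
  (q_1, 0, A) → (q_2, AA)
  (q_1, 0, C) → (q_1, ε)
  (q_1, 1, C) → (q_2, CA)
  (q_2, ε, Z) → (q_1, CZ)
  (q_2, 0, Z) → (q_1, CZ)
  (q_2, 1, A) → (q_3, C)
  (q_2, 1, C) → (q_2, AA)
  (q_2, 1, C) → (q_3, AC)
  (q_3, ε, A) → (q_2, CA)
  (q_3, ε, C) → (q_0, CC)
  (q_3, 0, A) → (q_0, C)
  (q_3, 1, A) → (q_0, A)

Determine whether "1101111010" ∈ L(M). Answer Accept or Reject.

No computation consumes all input and reaches a final state.

Reject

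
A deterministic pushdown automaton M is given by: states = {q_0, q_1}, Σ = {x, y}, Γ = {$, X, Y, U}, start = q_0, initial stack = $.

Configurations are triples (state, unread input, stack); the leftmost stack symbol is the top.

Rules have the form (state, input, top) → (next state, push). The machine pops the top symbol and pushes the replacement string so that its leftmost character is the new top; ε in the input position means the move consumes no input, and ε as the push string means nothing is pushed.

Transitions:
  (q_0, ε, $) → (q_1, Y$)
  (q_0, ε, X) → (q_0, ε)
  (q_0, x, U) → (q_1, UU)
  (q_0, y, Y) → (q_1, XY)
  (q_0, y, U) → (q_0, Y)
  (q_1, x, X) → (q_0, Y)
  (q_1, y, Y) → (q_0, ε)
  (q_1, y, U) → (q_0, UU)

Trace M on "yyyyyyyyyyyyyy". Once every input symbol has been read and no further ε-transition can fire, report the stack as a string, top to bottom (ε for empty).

Y$

(q_0, yyyyyyyyyyyyyy, $) ⊢ (q_1, yyyyyyyyyyyyyy, Y$) ⊢ (q_0, yyyyyyyyyyyyy, $) ⊢ (q_1, yyyyyyyyyyyyy, Y$) ⊢ (q_0, yyyyyyyyyyyy, $) ⊢ (q_1, yyyyyyyyyyyy, Y$) ⊢ (q_0, yyyyyyyyyyy, $) ⊢ (q_1, yyyyyyyyyyy, Y$) ⊢ (q_0, yyyyyyyyyy, $) ⊢ (q_1, yyyyyyyyyy, Y$) ⊢ (q_0, yyyyyyyyy, $) ⊢ (q_1, yyyyyyyyy, Y$) ⊢ (q_0, yyyyyyyy, $) ⊢ (q_1, yyyyyyyy, Y$) ⊢ (q_0, yyyyyyy, $) ⊢ (q_1, yyyyyyy, Y$) ⊢ (q_0, yyyyyy, $) ⊢ (q_1, yyyyyy, Y$) ⊢ (q_0, yyyyy, $) ⊢ (q_1, yyyyy, Y$) ⊢ (q_0, yyyy, $) ⊢ (q_1, yyyy, Y$) ⊢ (q_0, yyy, $) ⊢ (q_1, yyy, Y$) ⊢ (q_0, yy, $) ⊢ (q_1, yy, Y$) ⊢ (q_0, y, $) ⊢ (q_1, y, Y$) ⊢ (q_0, ε, $) ⊢ (q_1, ε, Y$)
All input consumed in state q_1 with stack Y$.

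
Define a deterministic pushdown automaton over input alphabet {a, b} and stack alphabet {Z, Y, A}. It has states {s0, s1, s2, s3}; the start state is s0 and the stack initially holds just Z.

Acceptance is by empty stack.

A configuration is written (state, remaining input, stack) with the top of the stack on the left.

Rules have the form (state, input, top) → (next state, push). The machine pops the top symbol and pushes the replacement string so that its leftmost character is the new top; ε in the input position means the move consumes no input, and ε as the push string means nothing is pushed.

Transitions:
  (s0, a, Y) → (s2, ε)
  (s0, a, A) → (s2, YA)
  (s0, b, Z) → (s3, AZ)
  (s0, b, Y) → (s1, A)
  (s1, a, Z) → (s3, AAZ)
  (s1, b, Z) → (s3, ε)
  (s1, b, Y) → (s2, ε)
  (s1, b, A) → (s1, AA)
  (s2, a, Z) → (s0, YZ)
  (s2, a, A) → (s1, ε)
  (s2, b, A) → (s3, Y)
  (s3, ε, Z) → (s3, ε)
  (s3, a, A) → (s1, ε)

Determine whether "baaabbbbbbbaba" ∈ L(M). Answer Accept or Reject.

Reject

(s0, baaabbbbbbbaba, Z)
  read b, top Z: go to s3, push AZ → (s3, aaabbbbbbbaba, AZ)
  read a, top A: go to s1, push ε → (s1, aabbbbbbbaba, Z)
  read a, top Z: go to s3, push AAZ → (s3, abbbbbbbaba, AAZ)
  read a, top A: go to s1, push ε → (s1, bbbbbbbaba, AZ)
  read b, top A: go to s1, push AA → (s1, bbbbbbaba, AAZ)
  read b, top A: go to s1, push AA → (s1, bbbbbaba, AAAZ)
  read b, top A: go to s1, push AA → (s1, bbbbaba, AAAAZ)
  read b, top A: go to s1, push AA → (s1, bbbaba, AAAAAZ)
  read b, top A: go to s1, push AA → (s1, bbaba, AAAAAAZ)
  read b, top A: go to s1, push AA → (s1, baba, AAAAAAAZ)
  read b, top A: go to s1, push AA → (s1, aba, AAAAAAAAZ)
No transition applies at (s1, aba, AAAAAAAAZ); input not fully consumed.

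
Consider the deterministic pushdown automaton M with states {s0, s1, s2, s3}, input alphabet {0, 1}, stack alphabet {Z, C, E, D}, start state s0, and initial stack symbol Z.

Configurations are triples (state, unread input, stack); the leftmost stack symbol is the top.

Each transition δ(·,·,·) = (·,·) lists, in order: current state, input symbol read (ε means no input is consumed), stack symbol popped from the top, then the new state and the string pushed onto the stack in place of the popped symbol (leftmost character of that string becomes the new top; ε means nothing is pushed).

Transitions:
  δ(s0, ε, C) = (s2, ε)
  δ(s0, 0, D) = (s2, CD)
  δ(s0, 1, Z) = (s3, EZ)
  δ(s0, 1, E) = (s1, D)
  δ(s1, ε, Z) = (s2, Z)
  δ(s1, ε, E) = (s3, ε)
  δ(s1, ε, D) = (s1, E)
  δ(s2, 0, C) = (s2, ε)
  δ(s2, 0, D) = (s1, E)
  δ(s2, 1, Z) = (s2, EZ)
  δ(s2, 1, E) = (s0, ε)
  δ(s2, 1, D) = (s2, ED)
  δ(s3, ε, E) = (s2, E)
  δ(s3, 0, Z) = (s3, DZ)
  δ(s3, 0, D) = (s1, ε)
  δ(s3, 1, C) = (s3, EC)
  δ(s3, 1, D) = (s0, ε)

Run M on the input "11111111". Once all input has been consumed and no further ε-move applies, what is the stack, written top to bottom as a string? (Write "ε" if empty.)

(s0, 11111111, Z)
  read 1, top Z: go to s3, push EZ → (s3, 1111111, EZ)
  ε-move, top E: go to s2, push E → (s2, 1111111, EZ)
  read 1, top E: go to s0, push ε → (s0, 111111, Z)
  read 1, top Z: go to s3, push EZ → (s3, 11111, EZ)
  ε-move, top E: go to s2, push E → (s2, 11111, EZ)
  read 1, top E: go to s0, push ε → (s0, 1111, Z)
  read 1, top Z: go to s3, push EZ → (s3, 111, EZ)
  ε-move, top E: go to s2, push E → (s2, 111, EZ)
  read 1, top E: go to s0, push ε → (s0, 11, Z)
  read 1, top Z: go to s3, push EZ → (s3, 1, EZ)
  ε-move, top E: go to s2, push E → (s2, 1, EZ)
  read 1, top E: go to s0, push ε → (s0, ε, Z)
All input consumed in state s0 with stack Z.

Z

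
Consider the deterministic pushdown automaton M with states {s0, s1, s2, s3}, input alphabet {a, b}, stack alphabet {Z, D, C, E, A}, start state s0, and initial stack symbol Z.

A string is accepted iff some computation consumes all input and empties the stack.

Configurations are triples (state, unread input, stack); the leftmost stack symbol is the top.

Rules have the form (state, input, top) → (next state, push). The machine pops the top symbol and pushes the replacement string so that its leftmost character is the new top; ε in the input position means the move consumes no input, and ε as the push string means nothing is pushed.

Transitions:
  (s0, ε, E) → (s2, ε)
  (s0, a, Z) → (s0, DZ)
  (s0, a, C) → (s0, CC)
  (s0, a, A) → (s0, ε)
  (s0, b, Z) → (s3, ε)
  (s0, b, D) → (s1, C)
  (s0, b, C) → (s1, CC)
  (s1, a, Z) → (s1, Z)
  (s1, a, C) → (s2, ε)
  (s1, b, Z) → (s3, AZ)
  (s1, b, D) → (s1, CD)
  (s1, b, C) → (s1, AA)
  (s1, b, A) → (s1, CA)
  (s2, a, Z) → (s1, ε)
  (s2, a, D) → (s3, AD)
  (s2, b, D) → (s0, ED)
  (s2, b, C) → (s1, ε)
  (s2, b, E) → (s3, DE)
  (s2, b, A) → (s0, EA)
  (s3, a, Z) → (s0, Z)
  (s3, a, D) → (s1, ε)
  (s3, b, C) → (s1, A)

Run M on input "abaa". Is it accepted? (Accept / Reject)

Accept

(s0, abaa, Z) ⊢ (s0, baa, DZ) ⊢ (s1, aa, CZ) ⊢ (s2, a, Z) ⊢ (s1, ε, ε)
All input consumed and the stack is empty.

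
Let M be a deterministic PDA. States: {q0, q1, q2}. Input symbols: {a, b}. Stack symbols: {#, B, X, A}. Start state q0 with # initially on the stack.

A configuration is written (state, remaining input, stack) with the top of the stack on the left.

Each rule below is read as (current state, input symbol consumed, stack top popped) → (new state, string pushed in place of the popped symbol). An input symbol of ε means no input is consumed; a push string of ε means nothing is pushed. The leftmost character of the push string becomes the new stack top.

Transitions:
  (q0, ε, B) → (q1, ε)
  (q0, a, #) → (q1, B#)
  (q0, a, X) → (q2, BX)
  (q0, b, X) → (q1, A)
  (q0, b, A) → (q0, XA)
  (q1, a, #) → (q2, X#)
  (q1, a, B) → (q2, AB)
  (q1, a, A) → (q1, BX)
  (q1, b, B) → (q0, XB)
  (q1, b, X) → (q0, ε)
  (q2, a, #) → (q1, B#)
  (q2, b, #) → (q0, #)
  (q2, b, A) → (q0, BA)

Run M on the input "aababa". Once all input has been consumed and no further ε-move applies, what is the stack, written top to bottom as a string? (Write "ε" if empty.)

BXBXB#

(q0, aababa, #)
  read a, top #: go to q1, push B# → (q1, ababa, B#)
  read a, top B: go to q2, push AB → (q2, baba, AB#)
  read b, top A: go to q0, push BA → (q0, aba, BAB#)
  ε-move, top B: go to q1, push ε → (q1, aba, AB#)
  read a, top A: go to q1, push BX → (q1, ba, BXB#)
  read b, top B: go to q0, push XB → (q0, a, XBXB#)
  read a, top X: go to q2, push BX → (q2, ε, BXBXB#)
All input consumed in state q2 with stack BXBXB#.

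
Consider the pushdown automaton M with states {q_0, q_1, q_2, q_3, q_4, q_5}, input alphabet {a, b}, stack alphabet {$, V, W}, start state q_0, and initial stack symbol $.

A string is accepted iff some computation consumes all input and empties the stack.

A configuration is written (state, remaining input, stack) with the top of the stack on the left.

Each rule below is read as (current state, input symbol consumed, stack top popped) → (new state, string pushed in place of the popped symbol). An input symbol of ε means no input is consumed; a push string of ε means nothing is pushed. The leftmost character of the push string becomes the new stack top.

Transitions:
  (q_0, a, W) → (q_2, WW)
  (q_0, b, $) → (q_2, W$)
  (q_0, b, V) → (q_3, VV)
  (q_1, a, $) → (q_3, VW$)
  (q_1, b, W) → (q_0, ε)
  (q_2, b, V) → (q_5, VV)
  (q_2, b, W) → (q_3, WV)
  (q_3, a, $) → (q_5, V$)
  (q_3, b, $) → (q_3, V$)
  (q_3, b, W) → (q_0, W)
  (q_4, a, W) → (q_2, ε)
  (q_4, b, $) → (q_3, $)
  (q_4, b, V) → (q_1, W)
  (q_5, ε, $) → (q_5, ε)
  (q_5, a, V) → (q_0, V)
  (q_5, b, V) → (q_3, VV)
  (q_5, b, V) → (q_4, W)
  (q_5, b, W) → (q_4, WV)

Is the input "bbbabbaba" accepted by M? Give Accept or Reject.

No computation consumes all input and empties the stack.

Reject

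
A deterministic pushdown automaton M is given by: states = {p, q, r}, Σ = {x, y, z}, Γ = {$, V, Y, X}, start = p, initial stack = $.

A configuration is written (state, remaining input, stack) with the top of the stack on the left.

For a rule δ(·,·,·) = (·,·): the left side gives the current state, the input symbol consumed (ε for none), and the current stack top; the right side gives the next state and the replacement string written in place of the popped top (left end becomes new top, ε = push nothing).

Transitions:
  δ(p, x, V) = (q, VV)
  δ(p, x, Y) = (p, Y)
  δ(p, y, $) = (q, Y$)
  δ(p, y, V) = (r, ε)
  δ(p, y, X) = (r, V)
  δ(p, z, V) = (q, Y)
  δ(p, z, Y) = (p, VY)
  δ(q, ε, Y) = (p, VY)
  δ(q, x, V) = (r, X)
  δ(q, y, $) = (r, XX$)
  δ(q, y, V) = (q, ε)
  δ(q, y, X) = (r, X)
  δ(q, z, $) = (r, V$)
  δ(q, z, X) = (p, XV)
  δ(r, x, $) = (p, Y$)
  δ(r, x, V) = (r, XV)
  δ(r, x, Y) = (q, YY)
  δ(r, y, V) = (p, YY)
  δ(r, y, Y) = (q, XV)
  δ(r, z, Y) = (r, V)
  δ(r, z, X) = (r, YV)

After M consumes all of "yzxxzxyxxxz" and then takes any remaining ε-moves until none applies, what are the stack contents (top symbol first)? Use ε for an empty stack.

(p, yzxxzxyxxxz, $)
  read y, top $: go to q, push Y$ → (q, zxxzxyxxxz, Y$)
  ε-move, top Y: go to p, push VY → (p, zxxzxyxxxz, VY$)
  read z, top V: go to q, push Y → (q, xxzxyxxxz, YY$)
  ε-move, top Y: go to p, push VY → (p, xxzxyxxxz, VYY$)
  read x, top V: go to q, push VV → (q, xzxyxxxz, VVYY$)
  read x, top V: go to r, push X → (r, zxyxxxz, XVYY$)
  read z, top X: go to r, push YV → (r, xyxxxz, YVVYY$)
  read x, top Y: go to q, push YY → (q, yxxxz, YYVVYY$)
  ε-move, top Y: go to p, push VY → (p, yxxxz, VYYVVYY$)
  read y, top V: go to r, push ε → (r, xxxz, YYVVYY$)
  read x, top Y: go to q, push YY → (q, xxz, YYYVVYY$)
  ε-move, top Y: go to p, push VY → (p, xxz, VYYYVVYY$)
  read x, top V: go to q, push VV → (q, xz, VVYYYVVYY$)
  read x, top V: go to r, push X → (r, z, XVYYYVVYY$)
  read z, top X: go to r, push YV → (r, ε, YVVYYYVVYY$)
All input consumed in state r with stack YVVYYYVVYY$.

YVVYYYVVYY$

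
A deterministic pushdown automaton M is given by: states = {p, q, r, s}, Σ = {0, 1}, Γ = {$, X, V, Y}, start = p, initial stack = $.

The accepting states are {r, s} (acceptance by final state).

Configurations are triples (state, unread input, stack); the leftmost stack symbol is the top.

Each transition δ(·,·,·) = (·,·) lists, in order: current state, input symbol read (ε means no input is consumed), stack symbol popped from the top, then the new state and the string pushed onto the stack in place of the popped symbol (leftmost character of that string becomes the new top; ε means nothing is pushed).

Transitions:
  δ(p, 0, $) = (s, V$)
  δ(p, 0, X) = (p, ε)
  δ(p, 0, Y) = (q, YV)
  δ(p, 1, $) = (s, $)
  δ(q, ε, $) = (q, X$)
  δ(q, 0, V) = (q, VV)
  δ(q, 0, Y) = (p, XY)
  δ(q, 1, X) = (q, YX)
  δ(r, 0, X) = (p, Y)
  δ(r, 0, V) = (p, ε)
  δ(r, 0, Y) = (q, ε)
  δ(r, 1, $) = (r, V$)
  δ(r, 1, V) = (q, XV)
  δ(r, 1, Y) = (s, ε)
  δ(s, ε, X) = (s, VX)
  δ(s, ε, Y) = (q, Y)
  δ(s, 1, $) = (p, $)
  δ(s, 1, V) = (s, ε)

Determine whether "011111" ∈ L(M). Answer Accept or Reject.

Accept

(p, 011111, $) ⊢ (s, 11111, V$) ⊢ (s, 1111, $) ⊢ (p, 111, $) ⊢ (s, 11, $) ⊢ (p, 1, $) ⊢ (s, ε, $)
All input consumed; state s ∈ F.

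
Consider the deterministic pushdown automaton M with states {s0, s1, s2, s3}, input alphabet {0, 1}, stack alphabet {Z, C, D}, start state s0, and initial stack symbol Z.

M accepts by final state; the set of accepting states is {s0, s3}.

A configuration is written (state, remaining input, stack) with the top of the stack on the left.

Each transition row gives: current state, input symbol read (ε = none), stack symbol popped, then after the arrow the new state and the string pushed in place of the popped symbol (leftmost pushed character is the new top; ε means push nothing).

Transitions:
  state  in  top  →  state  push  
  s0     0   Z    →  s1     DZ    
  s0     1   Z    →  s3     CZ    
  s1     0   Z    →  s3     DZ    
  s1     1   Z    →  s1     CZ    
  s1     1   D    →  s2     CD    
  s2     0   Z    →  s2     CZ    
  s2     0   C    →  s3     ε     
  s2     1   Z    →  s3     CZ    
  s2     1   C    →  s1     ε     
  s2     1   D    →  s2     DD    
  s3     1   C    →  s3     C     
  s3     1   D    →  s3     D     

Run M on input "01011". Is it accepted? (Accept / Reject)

Accept

(s0, 01011, Z) ⊢ (s1, 1011, DZ) ⊢ (s2, 011, CDZ) ⊢ (s3, 11, DZ) ⊢ (s3, 1, DZ) ⊢ (s3, ε, DZ)
All input consumed; state s3 ∈ F.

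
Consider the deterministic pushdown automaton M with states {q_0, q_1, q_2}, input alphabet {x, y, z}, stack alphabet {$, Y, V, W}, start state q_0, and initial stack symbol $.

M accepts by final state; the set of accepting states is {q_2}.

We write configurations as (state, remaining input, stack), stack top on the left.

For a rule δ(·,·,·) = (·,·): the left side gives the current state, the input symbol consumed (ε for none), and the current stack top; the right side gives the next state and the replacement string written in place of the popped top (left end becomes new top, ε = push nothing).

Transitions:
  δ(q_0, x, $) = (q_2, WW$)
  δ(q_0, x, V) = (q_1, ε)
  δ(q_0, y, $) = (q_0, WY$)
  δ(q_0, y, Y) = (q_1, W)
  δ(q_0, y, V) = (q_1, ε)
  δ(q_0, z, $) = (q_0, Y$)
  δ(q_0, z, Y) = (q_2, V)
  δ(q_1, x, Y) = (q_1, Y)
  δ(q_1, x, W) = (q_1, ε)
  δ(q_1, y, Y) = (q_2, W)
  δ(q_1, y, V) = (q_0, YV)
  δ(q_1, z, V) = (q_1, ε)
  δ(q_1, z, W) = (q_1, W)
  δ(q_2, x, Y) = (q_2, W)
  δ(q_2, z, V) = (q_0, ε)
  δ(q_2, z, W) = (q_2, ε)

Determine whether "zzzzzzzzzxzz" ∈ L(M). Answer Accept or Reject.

Accept

(q_0, zzzzzzzzzxzz, $) ⊢ (q_0, zzzzzzzzxzz, Y$) ⊢ (q_2, zzzzzzzxzz, V$) ⊢ (q_0, zzzzzzxzz, $) ⊢ (q_0, zzzzzxzz, Y$) ⊢ (q_2, zzzzxzz, V$) ⊢ (q_0, zzzxzz, $) ⊢ (q_0, zzxzz, Y$) ⊢ (q_2, zxzz, V$) ⊢ (q_0, xzz, $) ⊢ (q_2, zz, WW$) ⊢ (q_2, z, W$) ⊢ (q_2, ε, $)
All input consumed; state q_2 ∈ F.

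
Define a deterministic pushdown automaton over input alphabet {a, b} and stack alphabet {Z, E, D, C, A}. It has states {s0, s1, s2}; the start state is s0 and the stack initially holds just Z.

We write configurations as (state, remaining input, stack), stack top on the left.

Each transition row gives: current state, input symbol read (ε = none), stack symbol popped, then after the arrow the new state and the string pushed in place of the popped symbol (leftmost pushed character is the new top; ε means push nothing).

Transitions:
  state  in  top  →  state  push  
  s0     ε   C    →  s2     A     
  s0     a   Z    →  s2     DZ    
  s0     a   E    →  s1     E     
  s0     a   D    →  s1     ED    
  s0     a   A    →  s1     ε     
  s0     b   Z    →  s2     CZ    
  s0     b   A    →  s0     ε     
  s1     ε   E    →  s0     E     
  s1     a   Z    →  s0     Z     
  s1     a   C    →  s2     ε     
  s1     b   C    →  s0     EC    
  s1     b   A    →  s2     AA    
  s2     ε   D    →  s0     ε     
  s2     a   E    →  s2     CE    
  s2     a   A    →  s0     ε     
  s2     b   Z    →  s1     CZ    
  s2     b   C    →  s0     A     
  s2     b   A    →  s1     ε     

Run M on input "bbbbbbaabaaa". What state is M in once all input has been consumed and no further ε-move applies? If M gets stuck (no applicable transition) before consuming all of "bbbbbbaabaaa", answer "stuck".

stuck

(s0, bbbbbbaabaaa, Z)
  read b, top Z: go to s2, push CZ → (s2, bbbbbaabaaa, CZ)
  read b, top C: go to s0, push A → (s0, bbbbaabaaa, AZ)
  read b, top A: go to s0, push ε → (s0, bbbaabaaa, Z)
  read b, top Z: go to s2, push CZ → (s2, bbaabaaa, CZ)
  read b, top C: go to s0, push A → (s0, baabaaa, AZ)
  read b, top A: go to s0, push ε → (s0, aabaaa, Z)
  read a, top Z: go to s2, push DZ → (s2, abaaa, DZ)
  ε-move, top D: go to s0, push ε → (s0, abaaa, Z)
  read a, top Z: go to s2, push DZ → (s2, baaa, DZ)
  ε-move, top D: go to s0, push ε → (s0, baaa, Z)
  read b, top Z: go to s2, push CZ → (s2, aaa, CZ)
No transition for (s2, a, top C); M blocks with input aaa remaining.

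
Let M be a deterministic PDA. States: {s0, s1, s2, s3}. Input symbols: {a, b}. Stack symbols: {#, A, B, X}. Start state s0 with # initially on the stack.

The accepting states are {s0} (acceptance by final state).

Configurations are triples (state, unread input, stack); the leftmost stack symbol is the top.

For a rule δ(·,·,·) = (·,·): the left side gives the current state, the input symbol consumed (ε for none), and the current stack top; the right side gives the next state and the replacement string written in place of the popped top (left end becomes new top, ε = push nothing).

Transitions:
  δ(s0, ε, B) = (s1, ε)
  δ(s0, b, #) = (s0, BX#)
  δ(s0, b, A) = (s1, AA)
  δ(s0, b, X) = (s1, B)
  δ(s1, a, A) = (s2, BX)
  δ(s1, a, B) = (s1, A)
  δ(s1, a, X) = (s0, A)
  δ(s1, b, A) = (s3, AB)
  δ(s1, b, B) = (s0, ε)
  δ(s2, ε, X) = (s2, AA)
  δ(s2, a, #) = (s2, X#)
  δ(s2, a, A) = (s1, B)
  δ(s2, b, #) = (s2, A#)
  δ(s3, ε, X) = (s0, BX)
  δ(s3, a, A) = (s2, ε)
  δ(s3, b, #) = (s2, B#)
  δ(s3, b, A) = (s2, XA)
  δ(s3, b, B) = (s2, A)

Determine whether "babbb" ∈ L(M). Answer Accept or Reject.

(s0, babbb, #)
  read b, top #: go to s0, push BX# → (s0, abbb, BX#)
  ε-move, top B: go to s1, push ε → (s1, abbb, X#)
  read a, top X: go to s0, push A → (s0, bbb, A#)
  read b, top A: go to s1, push AA → (s1, bb, AA#)
  read b, top A: go to s3, push AB → (s3, b, ABA#)
  read b, top A: go to s2, push XA → (s2, ε, XABA#)
  ε-move, top X: go to s2, push AA → (s2, ε, AAABA#)
All input consumed; state s2 ∉ F and no further ε-move applies.

Reject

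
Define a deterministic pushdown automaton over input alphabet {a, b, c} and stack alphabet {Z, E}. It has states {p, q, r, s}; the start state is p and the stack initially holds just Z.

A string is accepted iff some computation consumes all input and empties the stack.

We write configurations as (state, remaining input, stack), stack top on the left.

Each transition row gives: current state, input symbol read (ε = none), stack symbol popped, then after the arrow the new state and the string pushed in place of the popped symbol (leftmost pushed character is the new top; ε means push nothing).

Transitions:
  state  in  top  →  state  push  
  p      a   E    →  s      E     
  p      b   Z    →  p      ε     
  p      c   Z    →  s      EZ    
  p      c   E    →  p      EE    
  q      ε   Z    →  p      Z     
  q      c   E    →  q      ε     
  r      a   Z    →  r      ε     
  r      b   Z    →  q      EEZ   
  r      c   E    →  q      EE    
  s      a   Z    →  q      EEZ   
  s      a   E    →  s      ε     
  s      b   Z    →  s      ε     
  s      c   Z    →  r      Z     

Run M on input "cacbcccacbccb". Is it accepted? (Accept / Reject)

Accept

(p, cacbcccacbccb, Z)
  read c, top Z: go to s, push EZ → (s, acbcccacbccb, EZ)
  read a, top E: go to s, push ε → (s, cbcccacbccb, Z)
  read c, top Z: go to r, push Z → (r, bcccacbccb, Z)
  read b, top Z: go to q, push EEZ → (q, cccacbccb, EEZ)
  read c, top E: go to q, push ε → (q, ccacbccb, EZ)
  read c, top E: go to q, push ε → (q, cacbccb, Z)
  ε-move, top Z: go to p, push Z → (p, cacbccb, Z)
  read c, top Z: go to s, push EZ → (s, acbccb, EZ)
  read a, top E: go to s, push ε → (s, cbccb, Z)
  read c, top Z: go to r, push Z → (r, bccb, Z)
  read b, top Z: go to q, push EEZ → (q, ccb, EEZ)
  read c, top E: go to q, push ε → (q, cb, EZ)
  read c, top E: go to q, push ε → (q, b, Z)
  ε-move, top Z: go to p, push Z → (p, b, Z)
  read b, top Z: go to p, push ε → (p, ε, ε)
All input consumed and the stack is empty.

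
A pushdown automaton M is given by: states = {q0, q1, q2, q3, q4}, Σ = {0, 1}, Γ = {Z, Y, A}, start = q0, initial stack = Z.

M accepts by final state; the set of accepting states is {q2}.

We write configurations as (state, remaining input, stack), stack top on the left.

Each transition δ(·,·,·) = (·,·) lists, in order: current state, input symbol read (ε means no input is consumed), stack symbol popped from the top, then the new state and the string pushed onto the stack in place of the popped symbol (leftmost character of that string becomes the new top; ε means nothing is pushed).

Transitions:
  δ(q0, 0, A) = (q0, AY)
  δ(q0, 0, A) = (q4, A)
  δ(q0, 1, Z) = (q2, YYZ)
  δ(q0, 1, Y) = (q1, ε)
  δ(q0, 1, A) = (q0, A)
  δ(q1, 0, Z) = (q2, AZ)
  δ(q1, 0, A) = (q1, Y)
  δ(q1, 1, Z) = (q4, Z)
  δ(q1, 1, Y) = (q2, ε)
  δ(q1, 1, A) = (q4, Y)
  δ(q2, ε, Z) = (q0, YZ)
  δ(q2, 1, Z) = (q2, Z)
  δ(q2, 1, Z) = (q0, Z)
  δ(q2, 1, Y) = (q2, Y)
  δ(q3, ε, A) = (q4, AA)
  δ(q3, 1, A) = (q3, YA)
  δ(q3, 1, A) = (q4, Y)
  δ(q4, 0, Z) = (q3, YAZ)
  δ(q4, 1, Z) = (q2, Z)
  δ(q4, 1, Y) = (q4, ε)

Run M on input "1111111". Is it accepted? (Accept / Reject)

Accept

One accepting computation: (q0, 1111111, Z) ⊢ (q2, 111111, YYZ) ⊢ (q2, 11111, YYZ) ⊢ (q2, 1111, YYZ) ⊢ (q2, 111, YYZ) ⊢ (q2, 11, YYZ) ⊢ (q2, 1, YYZ) ⊢ (q2, ε, YYZ)
All input consumed and state q2 ∈ F.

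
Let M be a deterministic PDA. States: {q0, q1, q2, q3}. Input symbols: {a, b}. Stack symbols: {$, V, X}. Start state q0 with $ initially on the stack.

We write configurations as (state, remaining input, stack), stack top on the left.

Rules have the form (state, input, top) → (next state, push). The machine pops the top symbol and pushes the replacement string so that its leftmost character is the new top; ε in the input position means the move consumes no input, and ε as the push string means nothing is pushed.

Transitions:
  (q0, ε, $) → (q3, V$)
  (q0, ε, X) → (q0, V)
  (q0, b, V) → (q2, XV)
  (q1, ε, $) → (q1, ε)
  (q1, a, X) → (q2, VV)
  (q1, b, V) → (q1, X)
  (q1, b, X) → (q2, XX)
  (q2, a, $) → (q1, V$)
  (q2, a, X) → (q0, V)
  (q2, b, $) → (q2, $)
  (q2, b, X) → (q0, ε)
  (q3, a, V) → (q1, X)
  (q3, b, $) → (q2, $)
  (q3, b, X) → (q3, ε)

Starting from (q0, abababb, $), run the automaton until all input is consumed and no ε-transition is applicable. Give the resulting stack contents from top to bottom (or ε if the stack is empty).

VVX$

(q0, abababb, $)
  ε-move, top $: go to q3, push V$ → (q3, abababb, V$)
  read a, top V: go to q1, push X → (q1, bababb, X$)
  read b, top X: go to q2, push XX → (q2, ababb, XX$)
  read a, top X: go to q0, push V → (q0, babb, VX$)
  read b, top V: go to q2, push XV → (q2, abb, XVX$)
  read a, top X: go to q0, push V → (q0, bb, VVX$)
  read b, top V: go to q2, push XV → (q2, b, XVVX$)
  read b, top X: go to q0, push ε → (q0, ε, VVX$)
All input consumed in state q0 with stack VVX$.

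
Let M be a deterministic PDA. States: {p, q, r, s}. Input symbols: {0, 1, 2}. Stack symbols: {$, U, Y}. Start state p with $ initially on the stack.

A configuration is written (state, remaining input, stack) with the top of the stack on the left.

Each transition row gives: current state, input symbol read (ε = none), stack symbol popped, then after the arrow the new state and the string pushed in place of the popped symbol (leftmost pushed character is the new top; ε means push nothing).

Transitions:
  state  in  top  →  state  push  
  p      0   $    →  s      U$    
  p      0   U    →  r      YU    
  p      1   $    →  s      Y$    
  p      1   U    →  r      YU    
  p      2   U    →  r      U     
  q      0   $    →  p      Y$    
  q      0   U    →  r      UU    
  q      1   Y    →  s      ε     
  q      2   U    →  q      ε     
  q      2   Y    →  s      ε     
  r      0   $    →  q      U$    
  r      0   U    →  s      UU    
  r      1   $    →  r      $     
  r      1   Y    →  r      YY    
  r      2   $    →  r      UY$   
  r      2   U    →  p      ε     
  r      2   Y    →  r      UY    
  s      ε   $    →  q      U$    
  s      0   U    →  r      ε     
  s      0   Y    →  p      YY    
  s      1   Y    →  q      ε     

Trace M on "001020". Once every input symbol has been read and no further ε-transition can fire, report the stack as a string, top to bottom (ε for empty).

(p, 001020, $)
  read 0, top $: go to s, push U$ → (s, 01020, U$)
  read 0, top U: go to r, push ε → (r, 1020, $)
  read 1, top $: go to r, push $ → (r, 020, $)
  read 0, top $: go to q, push U$ → (q, 20, U$)
  read 2, top U: go to q, push ε → (q, 0, $)
  read 0, top $: go to p, push Y$ → (p, ε, Y$)
All input consumed in state p with stack Y$.

Y$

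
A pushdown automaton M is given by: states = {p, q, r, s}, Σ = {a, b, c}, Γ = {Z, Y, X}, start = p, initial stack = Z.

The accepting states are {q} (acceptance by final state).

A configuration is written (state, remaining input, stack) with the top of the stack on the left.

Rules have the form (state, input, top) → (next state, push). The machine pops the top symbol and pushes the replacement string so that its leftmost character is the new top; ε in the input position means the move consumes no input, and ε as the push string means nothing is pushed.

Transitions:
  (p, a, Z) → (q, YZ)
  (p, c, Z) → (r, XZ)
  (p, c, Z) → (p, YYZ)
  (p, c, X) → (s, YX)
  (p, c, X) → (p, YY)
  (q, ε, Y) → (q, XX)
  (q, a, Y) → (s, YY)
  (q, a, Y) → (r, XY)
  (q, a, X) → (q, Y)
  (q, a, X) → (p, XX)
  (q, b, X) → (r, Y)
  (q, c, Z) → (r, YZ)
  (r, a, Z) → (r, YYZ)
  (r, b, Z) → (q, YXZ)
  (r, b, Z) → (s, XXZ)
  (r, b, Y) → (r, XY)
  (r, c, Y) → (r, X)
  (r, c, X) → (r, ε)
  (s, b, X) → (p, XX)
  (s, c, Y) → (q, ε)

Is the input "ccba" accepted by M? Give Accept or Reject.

Accept

One accepting computation: (p, ccba, Z) ⊢ (r, cba, XZ) ⊢ (r, ba, Z) ⊢ (q, a, YXZ) ⊢ (q, a, XXXZ) ⊢ (q, ε, YXXZ)
All input consumed and state q ∈ F.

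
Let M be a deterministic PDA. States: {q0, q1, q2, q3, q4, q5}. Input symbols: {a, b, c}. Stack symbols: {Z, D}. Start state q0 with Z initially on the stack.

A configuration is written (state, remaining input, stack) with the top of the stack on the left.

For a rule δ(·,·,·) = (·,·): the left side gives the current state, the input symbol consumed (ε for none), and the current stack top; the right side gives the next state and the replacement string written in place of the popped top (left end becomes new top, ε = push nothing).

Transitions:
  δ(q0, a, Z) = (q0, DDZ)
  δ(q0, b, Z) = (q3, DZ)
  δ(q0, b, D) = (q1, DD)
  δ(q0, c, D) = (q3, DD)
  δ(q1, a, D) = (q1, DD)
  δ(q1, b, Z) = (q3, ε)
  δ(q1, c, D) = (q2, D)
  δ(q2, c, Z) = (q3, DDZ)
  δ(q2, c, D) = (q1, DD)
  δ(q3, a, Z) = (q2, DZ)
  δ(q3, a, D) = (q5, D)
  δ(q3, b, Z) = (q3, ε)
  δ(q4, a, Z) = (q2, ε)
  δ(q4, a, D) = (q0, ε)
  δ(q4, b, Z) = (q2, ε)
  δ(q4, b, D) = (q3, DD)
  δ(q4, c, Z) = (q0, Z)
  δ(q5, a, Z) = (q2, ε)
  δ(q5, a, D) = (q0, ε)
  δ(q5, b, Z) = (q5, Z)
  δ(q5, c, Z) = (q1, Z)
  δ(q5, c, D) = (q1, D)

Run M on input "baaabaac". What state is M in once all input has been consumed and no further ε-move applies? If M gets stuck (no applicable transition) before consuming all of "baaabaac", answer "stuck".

q2

(q0, baaabaac, Z)
  read b, top Z: go to q3, push DZ → (q3, aaabaac, DZ)
  read a, top D: go to q5, push D → (q5, aabaac, DZ)
  read a, top D: go to q0, push ε → (q0, abaac, Z)
  read a, top Z: go to q0, push DDZ → (q0, baac, DDZ)
  read b, top D: go to q1, push DD → (q1, aac, DDDZ)
  read a, top D: go to q1, push DD → (q1, ac, DDDDZ)
  read a, top D: go to q1, push DD → (q1, c, DDDDDZ)
  read c, top D: go to q2, push D → (q2, ε, DDDDDZ)
All input consumed; M is in state q2.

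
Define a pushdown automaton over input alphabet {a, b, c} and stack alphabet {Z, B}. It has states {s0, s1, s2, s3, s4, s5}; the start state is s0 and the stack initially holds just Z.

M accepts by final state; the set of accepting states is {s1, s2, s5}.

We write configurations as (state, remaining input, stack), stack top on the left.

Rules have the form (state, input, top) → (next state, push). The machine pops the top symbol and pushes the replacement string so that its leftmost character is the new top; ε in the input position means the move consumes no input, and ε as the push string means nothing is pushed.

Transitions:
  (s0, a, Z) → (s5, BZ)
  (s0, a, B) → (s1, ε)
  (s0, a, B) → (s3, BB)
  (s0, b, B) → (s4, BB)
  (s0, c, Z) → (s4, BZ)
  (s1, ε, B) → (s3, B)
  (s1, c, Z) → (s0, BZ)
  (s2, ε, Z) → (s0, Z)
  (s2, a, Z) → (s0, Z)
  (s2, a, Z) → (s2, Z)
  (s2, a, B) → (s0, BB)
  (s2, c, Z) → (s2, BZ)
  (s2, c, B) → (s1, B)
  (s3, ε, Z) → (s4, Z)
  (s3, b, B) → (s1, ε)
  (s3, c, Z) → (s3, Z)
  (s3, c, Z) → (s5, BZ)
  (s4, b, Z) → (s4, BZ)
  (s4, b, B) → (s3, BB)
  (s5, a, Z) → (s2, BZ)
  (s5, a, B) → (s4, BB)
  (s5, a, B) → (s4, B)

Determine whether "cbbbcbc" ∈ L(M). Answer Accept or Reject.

No computation consumes all input and reaches a final state.

Reject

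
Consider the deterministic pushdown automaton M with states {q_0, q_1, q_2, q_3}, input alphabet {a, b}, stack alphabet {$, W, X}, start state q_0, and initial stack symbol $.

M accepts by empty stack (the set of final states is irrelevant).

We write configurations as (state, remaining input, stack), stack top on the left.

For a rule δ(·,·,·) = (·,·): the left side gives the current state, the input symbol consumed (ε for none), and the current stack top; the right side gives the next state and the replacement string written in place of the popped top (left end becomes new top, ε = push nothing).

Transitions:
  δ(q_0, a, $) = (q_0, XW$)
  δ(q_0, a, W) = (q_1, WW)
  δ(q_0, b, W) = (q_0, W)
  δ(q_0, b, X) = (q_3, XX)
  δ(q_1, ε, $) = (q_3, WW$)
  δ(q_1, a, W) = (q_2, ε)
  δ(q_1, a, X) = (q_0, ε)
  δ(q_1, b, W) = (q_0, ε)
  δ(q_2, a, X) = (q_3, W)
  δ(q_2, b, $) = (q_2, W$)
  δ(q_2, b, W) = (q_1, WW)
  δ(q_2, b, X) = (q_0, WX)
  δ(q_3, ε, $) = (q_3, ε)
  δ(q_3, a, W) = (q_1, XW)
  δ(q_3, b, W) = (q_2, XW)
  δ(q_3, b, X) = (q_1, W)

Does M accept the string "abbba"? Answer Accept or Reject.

(q_0, abbba, $)
  read a, top $: go to q_0, push XW$ → (q_0, bbba, XW$)
  read b, top X: go to q_3, push XX → (q_3, bba, XXW$)
  read b, top X: go to q_1, push W → (q_1, ba, WXW$)
  read b, top W: go to q_0, push ε → (q_0, a, XW$)
No transition applies at (q_0, a, XW$); input not fully consumed.

Reject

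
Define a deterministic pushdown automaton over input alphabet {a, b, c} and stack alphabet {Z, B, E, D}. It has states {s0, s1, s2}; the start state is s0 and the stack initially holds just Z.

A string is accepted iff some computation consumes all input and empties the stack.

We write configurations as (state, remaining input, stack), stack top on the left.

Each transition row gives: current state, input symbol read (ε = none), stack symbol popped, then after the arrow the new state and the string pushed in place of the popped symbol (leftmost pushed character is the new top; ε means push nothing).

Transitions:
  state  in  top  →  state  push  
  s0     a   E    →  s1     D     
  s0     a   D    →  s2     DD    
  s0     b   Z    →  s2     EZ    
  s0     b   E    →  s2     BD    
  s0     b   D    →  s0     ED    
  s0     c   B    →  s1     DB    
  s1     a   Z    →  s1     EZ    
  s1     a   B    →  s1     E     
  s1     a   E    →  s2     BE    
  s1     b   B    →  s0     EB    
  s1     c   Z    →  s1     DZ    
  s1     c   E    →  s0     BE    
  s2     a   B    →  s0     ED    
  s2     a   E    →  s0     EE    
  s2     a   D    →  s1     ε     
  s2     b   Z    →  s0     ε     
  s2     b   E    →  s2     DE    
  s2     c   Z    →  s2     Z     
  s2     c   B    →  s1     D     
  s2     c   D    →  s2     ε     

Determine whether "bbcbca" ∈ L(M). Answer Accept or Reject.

(s0, bbcbca, Z) ⊢ (s2, bcbca, EZ) ⊢ (s2, cbca, DEZ) ⊢ (s2, bca, EZ) ⊢ (s2, ca, DEZ) ⊢ (s2, a, EZ) ⊢ (s0, ε, EEZ)
All input consumed; stack is EEZ, not empty, and no further ε-move applies.

Reject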